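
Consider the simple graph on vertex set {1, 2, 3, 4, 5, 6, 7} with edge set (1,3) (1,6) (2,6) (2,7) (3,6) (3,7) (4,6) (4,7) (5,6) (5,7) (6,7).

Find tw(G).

A width-2 tree decomposition is:
Bags: B1 = {3, 6, 7}  B2 = {5, 6, 7}  B3 = {2, 6, 7}  B4 = {1, 3, 6}  B5 = {4, 6, 7}
Tree: B1–B2, B2–B3, B1–B4, B1–B5
Every bag has size at most 3, so the width is 3 − 1 = 2 and tw(G) ≤ 2. On the other hand G contains the 3-clique {1, 3, 6}. A clique must lie in a single bag of any decomposition, so no decomposition can have width below 2. Therefore the treewidth is 2.

2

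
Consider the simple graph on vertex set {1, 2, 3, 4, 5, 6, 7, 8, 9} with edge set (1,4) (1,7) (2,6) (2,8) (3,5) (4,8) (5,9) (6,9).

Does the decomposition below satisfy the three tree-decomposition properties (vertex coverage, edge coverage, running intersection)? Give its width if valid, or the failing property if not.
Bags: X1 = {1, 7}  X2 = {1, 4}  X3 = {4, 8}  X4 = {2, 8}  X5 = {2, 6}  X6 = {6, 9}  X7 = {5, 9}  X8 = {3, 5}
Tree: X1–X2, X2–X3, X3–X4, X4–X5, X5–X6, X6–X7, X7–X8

Vertex coverage: the bags together contain {1, 2, 3, 4, 5, 6, 7, 8, 9}, the full vertex set. Edge coverage: each edge of G has both endpoints in at least one bag. Running intersection: for every vertex, the bags containing it form a connected subtree. All three properties hold, so this is a valid tree decomposition of width max|bag| − 1 = 1, and hence tw(G) ≤ 1.

Yes; width 1.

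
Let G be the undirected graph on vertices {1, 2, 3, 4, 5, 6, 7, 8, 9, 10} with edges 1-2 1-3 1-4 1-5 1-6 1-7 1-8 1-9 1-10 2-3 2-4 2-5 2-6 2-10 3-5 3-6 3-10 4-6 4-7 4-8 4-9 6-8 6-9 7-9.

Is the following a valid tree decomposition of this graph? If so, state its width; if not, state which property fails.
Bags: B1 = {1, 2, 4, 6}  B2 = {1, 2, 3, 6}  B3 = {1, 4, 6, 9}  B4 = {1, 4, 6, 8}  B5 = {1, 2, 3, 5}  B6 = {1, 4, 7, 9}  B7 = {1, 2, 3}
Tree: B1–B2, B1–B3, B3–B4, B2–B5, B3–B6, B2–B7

No — vertex 10 appears in no bag.

A tree decomposition must satisfy three properties: every vertex lies in some bag; for every edge, both endpoints lie together in some bag; and for every vertex, the bags containing it form a connected subtree. Here vertex 10 appears in no bag, so the decomposition is invalid.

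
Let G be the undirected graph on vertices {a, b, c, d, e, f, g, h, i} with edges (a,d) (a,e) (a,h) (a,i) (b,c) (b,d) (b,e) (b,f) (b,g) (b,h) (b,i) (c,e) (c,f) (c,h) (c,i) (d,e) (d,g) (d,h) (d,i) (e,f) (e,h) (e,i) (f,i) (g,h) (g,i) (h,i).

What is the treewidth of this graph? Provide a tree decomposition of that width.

Treewidth 4.
One optimal decomposition is:
Bags: B1 = {a, d, e, h, i}  B2 = {b, d, e, h, i}  B3 = {b, d, g, h, i}  B4 = {b, c, e, h, i}  B5 = {b, c, e, f, i}
Tree: B1–B2, B2–B3, B2–B4, B4–B5

Every bag has size at most 5, so the width is 5 − 1 = 4 and tw(G) ≤ 4. On the other hand G contains the 5-clique {b, d, g, h, i}. A clique must lie in a single bag of any decomposition, so no decomposition can have width below 4. Hence tw(G) = 4 exactly.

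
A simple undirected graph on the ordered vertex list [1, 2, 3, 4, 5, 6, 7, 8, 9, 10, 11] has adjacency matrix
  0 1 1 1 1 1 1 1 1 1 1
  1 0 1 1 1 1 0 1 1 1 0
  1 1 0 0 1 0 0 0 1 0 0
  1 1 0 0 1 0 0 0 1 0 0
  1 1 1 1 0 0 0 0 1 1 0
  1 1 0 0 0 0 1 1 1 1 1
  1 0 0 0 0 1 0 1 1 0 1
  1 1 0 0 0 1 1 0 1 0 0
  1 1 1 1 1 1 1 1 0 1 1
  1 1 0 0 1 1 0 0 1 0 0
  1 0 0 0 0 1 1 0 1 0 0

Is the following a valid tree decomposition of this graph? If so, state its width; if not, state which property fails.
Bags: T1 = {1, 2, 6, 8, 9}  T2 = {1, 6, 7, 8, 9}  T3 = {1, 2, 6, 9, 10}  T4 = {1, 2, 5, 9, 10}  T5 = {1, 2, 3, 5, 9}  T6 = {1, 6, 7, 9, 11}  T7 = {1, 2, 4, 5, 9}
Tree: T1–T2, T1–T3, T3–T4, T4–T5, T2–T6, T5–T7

Yes; width 4.

Every vertex of G appears in some bag (union = {1, 2, 3, 4, 5, 6, 7, 8, 9, 10, 11}); every edge is covered by a bag; and for each vertex v the set of bags containing v is connected in the bag tree. The decomposition is therefore valid. The largest bag has 5 vertices, so the width is 4.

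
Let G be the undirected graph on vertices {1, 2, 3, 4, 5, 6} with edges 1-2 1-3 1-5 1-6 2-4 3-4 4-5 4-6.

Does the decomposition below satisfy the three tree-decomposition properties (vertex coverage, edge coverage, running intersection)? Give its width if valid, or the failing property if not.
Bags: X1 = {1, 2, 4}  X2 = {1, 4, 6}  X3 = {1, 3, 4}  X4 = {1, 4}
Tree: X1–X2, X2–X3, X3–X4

A tree decomposition must satisfy three properties: every vertex lies in some bag; for every edge, both endpoints lie together in some bag; and for every vertex, the bags containing it form a connected subtree. Here vertex 5 appears in no bag, so the decomposition is invalid.

No — vertex 5 appears in no bag.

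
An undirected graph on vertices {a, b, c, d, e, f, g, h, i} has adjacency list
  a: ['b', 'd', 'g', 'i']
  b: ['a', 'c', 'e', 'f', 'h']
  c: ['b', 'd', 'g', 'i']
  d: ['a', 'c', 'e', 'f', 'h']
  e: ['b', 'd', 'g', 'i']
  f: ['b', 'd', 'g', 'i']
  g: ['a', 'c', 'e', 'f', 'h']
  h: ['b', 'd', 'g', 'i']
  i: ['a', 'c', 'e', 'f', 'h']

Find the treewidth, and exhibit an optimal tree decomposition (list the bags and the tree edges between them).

The largest bag has 5 vertices, giving width 4; this decomposition certifies tw(G) ≤ 4. For the lower bound: the 5 vertex sets {d,f}, {c,i}, {g,h}, {b}, {a} are disjoint, each induces a connected subgraph, and every pair is joined by at least one edge of G. Contracting each set to a single vertex therefore yields K_{5} as a minor, and since treewidth is minor-monotone, tw(G) ≥ tw(K_{5}) = 4. Therefore the treewidth is 4.

Treewidth 4.
One optimal decomposition is:
Bags: B1 = {b, d, f, g, i}  B2 = {b, c, d, g, i}  B3 = {b, d, g, h, i}  B4 = {a, b, d, g, i}  B5 = {b, d, e, g, i}
Tree: B1–B2, B2–B3, B3–B4, B4–B5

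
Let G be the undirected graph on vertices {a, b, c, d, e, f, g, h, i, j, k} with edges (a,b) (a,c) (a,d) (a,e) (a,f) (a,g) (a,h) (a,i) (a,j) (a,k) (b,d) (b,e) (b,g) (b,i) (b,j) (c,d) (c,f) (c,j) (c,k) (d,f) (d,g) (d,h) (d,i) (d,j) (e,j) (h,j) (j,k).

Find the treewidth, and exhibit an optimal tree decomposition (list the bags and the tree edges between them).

Treewidth 3.
One optimal decomposition is:
Bags: B1 = {a, b, d, j}  B2 = {a, b, d, i}  B3 = {a, c, d, j}  B4 = {a, b, e, j}  B5 = {a, d, h, j}  B6 = {a, c, j, k}  B7 = {a, b, d, g}  B8 = {a, c, d, f}
Tree: B1–B2, B1–B3, B1–B4, B1–B5, B3–B6, B1–B7, B3–B8

Every bag has size at most 4, so the width is 4 − 1 = 3 and tw(G) ≤ 3. For the lower bound, the 4 vertices {a, d, h, j} are pairwise adjacent, and any tree decomposition puts a clique entirely inside one bag — forcing width ≥ 3. The upper and lower bounds meet at 3, so that is the treewidth.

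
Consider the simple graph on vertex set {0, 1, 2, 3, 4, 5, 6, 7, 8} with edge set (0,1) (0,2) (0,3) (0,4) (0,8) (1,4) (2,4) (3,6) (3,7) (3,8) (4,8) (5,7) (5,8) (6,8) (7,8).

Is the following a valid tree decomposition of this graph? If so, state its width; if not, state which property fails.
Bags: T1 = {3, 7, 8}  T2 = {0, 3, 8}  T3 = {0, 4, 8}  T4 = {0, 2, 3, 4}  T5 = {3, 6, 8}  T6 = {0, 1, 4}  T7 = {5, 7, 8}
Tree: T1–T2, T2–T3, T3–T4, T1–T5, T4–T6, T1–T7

No — bags containing vertex 3 are not connected in the tree.

A tree decomposition must satisfy three properties: every vertex lies in some bag; for every edge, both endpoints lie together in some bag; and for every vertex, the bags containing it form a connected subtree. Here bags containing vertex 3 are not connected in the tree, so the decomposition is invalid.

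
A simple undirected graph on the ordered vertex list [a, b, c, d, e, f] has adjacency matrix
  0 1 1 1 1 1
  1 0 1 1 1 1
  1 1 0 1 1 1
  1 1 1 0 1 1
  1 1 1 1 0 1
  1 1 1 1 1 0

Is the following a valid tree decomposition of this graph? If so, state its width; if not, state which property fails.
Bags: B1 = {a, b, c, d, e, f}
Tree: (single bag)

Yes; width 5.

Checking the three conditions: (i) the bags cover all of {a, b, c, d, e, f}; (ii) for each edge, some bag contains both endpoints; (iii) the bags containing any fixed vertex form a subtree. All hold, so the decomposition is valid with width 6 − 1 = 5.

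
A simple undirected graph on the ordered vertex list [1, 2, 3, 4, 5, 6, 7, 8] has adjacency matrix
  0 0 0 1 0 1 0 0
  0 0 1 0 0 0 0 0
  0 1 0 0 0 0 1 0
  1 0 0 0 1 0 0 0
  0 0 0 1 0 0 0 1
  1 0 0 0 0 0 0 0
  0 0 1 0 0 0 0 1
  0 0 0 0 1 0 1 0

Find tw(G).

1

A width-1 tree decomposition is:
Bags: B1 = {1, 6}  B2 = {1, 4}  B3 = {4, 5}  B4 = {5, 8}  B5 = {7, 8}  B6 = {3, 7}  B7 = {2, 3}
Tree: B1–B2, B2–B3, B3–B4, B4–B5, B5–B6, B6–B7
Each bag holds 2 vertices, so the decomposition has width 1, which upper-bounds the treewidth. G has an edge, so its treewidth is at least 1. The upper and lower bounds meet at 1, so that is the treewidth.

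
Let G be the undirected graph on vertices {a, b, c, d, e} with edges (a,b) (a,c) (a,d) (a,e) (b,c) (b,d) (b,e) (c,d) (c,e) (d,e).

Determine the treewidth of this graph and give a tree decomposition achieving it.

Treewidth 4.
One optimal decomposition is:
Bags: B1 = {a, b, c, d, e}
Tree: (single bag)

A single bag containing all 5 vertices is trivially a valid decomposition of width 4. On the other hand G contains the 5-clique {a, b, c, d, e}. A clique must lie in a single bag of any decomposition, so no decomposition can have width below 4. The upper and lower bounds meet at 4, so that is the treewidth.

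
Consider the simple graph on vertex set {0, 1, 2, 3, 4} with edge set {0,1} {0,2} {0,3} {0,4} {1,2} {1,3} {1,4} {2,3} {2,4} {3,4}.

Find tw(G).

4

A width-4 tree decomposition is:
Bags: B1 = {0, 1, 2, 3, 4}
Tree: (single bag)
A single bag containing all 5 vertices is trivially a valid decomposition of width 4. For the lower bound, the 5 vertices {0, 1, 2, 3, 4} are pairwise adjacent, and any tree decomposition puts a clique entirely inside one bag — forcing width ≥ 4. The upper and lower bounds meet at 4, so that is the treewidth.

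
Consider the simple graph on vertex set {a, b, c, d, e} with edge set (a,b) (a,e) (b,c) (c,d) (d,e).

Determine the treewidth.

A width-2 tree decomposition is:
Bags: B1 = {a, b, c}  B2 = {a, c, d}  B3 = {a, d, e}
Tree: B1–B2, B2–B3
Each bag holds 3 vertices, so the decomposition has width 2, which upper-bounds the treewidth. Since a–b–c–d–e–a is a cycle in G, G is not acyclic. Forests are exactly the graphs of treewidth ≤ 1, so tw(G) ≥ 2. The upper and lower bounds meet at 2, so that is the treewidth.

2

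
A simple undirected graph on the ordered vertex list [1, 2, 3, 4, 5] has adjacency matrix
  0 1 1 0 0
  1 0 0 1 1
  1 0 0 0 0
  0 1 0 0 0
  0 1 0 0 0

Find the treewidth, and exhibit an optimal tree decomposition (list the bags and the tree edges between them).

Treewidth 1.
One optimal decomposition is:
Bags: B1 = {2, 4}  B2 = {1, 2}  B3 = {1, 3}  B4 = {2, 5}
Tree: B1–B2, B2–B3, B2–B4

Each bag holds 2 vertices, so the decomposition has width 1, which upper-bounds the treewidth. Any graph with an edge has treewidth ≥ 1, and G has the edge 4–2. Combining the bounds, tw(G) = 1.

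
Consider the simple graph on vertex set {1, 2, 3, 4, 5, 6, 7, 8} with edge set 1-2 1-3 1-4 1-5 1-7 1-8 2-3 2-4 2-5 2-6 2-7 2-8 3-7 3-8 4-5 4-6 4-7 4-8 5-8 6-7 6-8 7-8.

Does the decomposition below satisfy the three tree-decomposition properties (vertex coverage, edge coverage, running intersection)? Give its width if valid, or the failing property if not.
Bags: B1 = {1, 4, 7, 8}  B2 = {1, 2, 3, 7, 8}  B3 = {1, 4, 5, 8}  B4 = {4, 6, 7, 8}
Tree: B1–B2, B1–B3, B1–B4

No — edge (2,4) lies in no bag.

A tree decomposition must satisfy three properties: every vertex lies in some bag; for every edge, both endpoints lie together in some bag; and for every vertex, the bags containing it form a connected subtree. Here edge (2,4) lies in no bag, so the decomposition is invalid.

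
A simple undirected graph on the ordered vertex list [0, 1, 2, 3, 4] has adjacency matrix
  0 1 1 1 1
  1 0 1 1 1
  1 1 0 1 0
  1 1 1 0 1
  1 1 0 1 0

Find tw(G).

3

A width-3 tree decomposition is:
Bags: B1 = {0, 1, 2, 3}  B2 = {0, 1, 3, 4}
Tree: B1–B2
Each bag holds 4 vertices, so the decomposition has width 3, which upper-bounds the treewidth. On the other hand G contains the 4-clique {0, 1, 2, 3}. A clique must lie in a single bag of any decomposition, so no decomposition can have width below 3. Therefore the treewidth is 3.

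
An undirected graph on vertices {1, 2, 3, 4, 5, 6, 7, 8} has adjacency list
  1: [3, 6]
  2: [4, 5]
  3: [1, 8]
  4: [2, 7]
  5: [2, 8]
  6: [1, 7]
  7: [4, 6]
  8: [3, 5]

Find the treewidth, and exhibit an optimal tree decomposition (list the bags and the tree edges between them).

Each bag holds 3 vertices, so the decomposition has width 2, which upper-bounds the treewidth. The edges 8–3–1–6–7–4–2–5–8 form a cycle, so G is not a tree and its treewidth is at least 2. Therefore the treewidth is 2.

Treewidth 2.
Bags: B1 = {1, 3, 8}  B2 = {1, 6, 8}  B3 = {6, 7, 8}  B4 = {4, 7, 8}  B5 = {2, 4, 8}  B6 = {2, 5, 8}
Tree: B1–B2, B2–B3, B3–B4, B4–B5, B5–B6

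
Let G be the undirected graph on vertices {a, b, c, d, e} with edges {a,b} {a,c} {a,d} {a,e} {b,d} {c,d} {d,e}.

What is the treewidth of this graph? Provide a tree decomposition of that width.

Treewidth 2.
One optimal decomposition is:
Bags: B1 = {a, d, e}  B2 = {a, b, d}  B3 = {a, c, d}
Tree: B1–B2, B2–B3

Each bag holds 3 vertices, so the decomposition has width 2, which upper-bounds the treewidth. Conversely, {a, d, e} is a clique of size 3, and the vertices of any clique must share a bag in every tree decomposition; so some bag has ≥ 3 vertices and tw(G) ≥ 2. The upper and lower bounds meet at 2, so that is the treewidth.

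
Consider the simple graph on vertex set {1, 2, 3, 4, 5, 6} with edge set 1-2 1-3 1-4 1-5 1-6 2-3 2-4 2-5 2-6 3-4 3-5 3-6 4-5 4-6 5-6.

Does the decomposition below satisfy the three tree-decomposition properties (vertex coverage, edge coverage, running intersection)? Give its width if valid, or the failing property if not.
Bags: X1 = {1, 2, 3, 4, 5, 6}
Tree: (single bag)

Vertex coverage: the bags together contain {1, 2, 3, 4, 5, 6}, the full vertex set. Edge coverage: each edge of G has both endpoints in at least one bag. Running intersection: for every vertex, the bags containing it form a connected subtree. All three properties hold, so this is a valid tree decomposition of width max|bag| − 1 = 5, and hence tw(G) ≤ 5.

Yes; width 5.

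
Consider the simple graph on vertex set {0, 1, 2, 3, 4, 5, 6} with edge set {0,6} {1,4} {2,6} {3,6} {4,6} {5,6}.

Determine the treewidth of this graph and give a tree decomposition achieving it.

Treewidth 1.
Bags: B1 = {0, 6}  B2 = {4, 6}  B3 = {1, 4}  B4 = {3, 6}  B5 = {5, 6}  B6 = {2, 6}
Tree: B1–B2, B2–B3, B2–B4, B1–B5, B5–B6

Each bag holds 2 vertices, so the decomposition has width 1, which upper-bounds the treewidth. Since G has at least one edge (e.g. 0–6), it is not an edgeless graph, so tw(G) ≥ 1. The upper and lower bounds meet at 1, so that is the treewidth.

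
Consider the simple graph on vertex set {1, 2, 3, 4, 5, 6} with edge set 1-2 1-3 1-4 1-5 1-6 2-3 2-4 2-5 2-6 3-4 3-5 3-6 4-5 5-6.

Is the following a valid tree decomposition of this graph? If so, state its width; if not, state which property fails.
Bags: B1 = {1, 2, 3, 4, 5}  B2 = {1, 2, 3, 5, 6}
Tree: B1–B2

Every vertex of G appears in some bag (union = {1, 2, 3, 4, 5, 6}); every edge is covered by a bag; and for each vertex v the set of bags containing v is connected in the bag tree. The decomposition is therefore valid. The largest bag has 5 vertices, so the width is 4.

Yes; width 4.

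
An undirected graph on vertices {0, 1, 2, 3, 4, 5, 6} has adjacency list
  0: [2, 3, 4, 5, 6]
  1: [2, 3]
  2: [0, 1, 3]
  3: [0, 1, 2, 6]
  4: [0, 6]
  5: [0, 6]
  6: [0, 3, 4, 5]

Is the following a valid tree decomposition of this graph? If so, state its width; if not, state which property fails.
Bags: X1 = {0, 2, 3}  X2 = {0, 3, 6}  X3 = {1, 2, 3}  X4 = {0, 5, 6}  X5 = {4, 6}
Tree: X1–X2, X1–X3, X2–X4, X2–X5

A tree decomposition must satisfy three properties: every vertex lies in some bag; for every edge, both endpoints lie together in some bag; and for every vertex, the bags containing it form a connected subtree. Here edge (0,4) lies in no bag, so the decomposition is invalid.

No — edge (0,4) lies in no bag.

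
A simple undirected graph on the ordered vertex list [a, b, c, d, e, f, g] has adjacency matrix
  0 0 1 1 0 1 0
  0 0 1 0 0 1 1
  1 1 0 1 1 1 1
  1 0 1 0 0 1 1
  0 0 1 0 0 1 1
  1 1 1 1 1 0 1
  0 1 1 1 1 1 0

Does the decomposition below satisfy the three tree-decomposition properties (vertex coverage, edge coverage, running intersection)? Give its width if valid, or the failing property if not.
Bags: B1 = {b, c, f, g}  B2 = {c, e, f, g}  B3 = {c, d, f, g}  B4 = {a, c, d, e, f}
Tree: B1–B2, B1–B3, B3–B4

No — bags containing vertex e are not connected in the tree.

A tree decomposition must satisfy three properties: every vertex lies in some bag; for every edge, both endpoints lie together in some bag; and for every vertex, the bags containing it form a connected subtree. Here bags containing vertex e are not connected in the tree, so the decomposition is invalid.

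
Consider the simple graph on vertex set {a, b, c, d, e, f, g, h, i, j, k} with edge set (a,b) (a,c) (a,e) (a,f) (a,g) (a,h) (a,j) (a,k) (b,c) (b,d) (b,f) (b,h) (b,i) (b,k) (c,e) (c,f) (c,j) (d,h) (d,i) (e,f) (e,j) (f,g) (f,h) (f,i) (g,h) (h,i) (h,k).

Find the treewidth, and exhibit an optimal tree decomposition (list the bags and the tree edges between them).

The largest bag has 4 vertices, giving width 3; this decomposition certifies tw(G) ≤ 3. Conversely, {b, d, h, i} is a clique of size 4, and the vertices of any clique must share a bag in every tree decomposition; so some bag has ≥ 4 vertices and tw(G) ≥ 3. Hence tw(G) = 3 exactly.

Treewidth 3.
One such decomposition:
Bags: B1 = {a, b, h, k}  B2 = {a, b, f, h}  B3 = {a, b, c, f}  B4 = {a, c, e, f}  B5 = {a, f, g, h}  B6 = {b, f, h, i}  B7 = {a, c, e, j}  B8 = {b, d, h, i}
Tree: B1–B2, B2–B3, B3–B4, B2–B5, B2–B6, B4–B7, B6–B8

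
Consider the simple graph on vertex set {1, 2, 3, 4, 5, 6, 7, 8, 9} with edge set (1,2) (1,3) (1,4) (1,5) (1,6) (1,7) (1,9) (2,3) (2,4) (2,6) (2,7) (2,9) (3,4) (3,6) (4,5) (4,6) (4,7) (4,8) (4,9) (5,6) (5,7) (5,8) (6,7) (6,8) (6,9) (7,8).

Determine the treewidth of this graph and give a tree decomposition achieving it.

Treewidth 4.
Bags: B1 = {1, 2, 4, 6, 7}  B2 = {1, 2, 4, 6, 9}  B3 = {1, 4, 5, 6, 7}  B4 = {1, 2, 3, 4, 6}  B5 = {4, 5, 6, 7, 8}
Tree: B1–B2, B1–B3, B1–B4, B3–B5

Every bag has size at most 5, so the width is 5 − 1 = 4 and tw(G) ≤ 4. For the lower bound, the 5 vertices {4, 5, 6, 7, 8} are pairwise adjacent, and any tree decomposition puts a clique entirely inside one bag — forcing width ≥ 4. The upper and lower bounds meet at 4, so that is the treewidth.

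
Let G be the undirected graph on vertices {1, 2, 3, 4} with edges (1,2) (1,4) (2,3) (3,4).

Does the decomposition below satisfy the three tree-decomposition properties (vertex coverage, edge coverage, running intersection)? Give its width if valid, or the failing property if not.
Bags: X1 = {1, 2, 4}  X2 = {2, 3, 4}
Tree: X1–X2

Checking the three conditions: (i) the bags cover all of {1, 2, 3, 4}; (ii) for each edge, some bag contains both endpoints; (iii) the bags containing any fixed vertex form a subtree. All hold, so the decomposition is valid with width 3 − 1 = 2.

Yes; width 2.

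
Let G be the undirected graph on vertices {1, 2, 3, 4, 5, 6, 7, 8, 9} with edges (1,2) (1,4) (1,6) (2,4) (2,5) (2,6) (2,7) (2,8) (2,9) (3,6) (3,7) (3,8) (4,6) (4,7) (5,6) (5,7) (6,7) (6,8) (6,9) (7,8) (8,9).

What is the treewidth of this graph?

A width-3 tree decomposition is:
Bags: B1 = {2, 4, 6, 7}  B2 = {2, 6, 7, 8}  B3 = {2, 5, 6, 7}  B4 = {2, 6, 8, 9}  B5 = {1, 2, 4, 6}  B6 = {3, 6, 7, 8}
Tree: B1–B2, B2–B3, B2–B4, B1–B5, B2–B6
Every bag has size at most 4, so the width is 4 − 1 = 3 and tw(G) ≤ 3. On the other hand G contains the 4-clique {1, 2, 4, 6}. A clique must lie in a single bag of any decomposition, so no decomposition can have width below 3. Therefore the treewidth is 3.

3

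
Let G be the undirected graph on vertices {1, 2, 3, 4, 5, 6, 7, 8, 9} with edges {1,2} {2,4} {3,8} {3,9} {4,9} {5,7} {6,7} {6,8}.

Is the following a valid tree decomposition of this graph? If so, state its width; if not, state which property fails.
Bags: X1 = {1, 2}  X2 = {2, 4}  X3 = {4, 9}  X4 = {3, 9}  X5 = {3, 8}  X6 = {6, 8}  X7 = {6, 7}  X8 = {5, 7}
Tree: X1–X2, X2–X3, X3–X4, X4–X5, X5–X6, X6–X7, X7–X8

Checking the three conditions: (i) the bags cover all of {1, 2, 3, 4, 5, 6, 7, 8, 9}; (ii) for each edge, some bag contains both endpoints; (iii) the bags containing any fixed vertex form a subtree. All hold, so the decomposition is valid with width 2 − 1 = 1.

Yes; width 1.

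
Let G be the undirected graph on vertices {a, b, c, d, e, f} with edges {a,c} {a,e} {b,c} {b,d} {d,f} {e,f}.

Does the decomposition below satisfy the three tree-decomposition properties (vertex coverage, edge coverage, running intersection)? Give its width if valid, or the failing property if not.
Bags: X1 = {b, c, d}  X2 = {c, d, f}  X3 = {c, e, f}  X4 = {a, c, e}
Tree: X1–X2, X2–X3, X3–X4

Yes; width 2.

Vertex coverage: the bags together contain {a, b, c, d, e, f}, the full vertex set. Edge coverage: each edge of G has both endpoints in at least one bag. Running intersection: for every vertex, the bags containing it form a connected subtree. All three properties hold, so this is a valid tree decomposition of width max|bag| − 1 = 2, and hence tw(G) ≤ 2.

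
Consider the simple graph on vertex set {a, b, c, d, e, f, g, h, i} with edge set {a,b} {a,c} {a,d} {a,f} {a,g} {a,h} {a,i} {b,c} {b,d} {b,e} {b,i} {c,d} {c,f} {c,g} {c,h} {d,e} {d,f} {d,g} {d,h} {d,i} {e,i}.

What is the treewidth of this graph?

3

A width-3 tree decomposition is:
Bags: B1 = {a, b, c, d}  B2 = {a, c, d, f}  B3 = {a, c, d, h}  B4 = {a, b, d, i}  B5 = {b, d, e, i}  B6 = {a, c, d, g}
Tree: B1–B2, B2–B3, B1–B4, B4–B5, B1–B6
Every bag has size at most 4, so the width is 4 − 1 = 3 and tw(G) ≤ 3. On the other hand G contains the 4-clique {b, d, e, i}. A clique must lie in a single bag of any decomposition, so no decomposition can have width below 3. The upper and lower bounds meet at 3, so that is the treewidth.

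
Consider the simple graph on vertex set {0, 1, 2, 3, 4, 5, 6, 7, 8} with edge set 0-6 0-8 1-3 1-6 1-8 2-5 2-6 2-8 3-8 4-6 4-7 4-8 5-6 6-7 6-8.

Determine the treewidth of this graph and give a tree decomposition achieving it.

Every bag has size at most 3, so the width is 3 − 1 = 2 and tw(G) ≤ 2. For the lower bound, the 3 vertices {1, 3, 8} are pairwise adjacent, and any tree decomposition puts a clique entirely inside one bag — forcing width ≥ 2. The upper and lower bounds meet at 2, so that is the treewidth.

Treewidth 2.
One such decomposition:
Bags: B1 = {4, 6, 8}  B2 = {1, 6, 8}  B3 = {0, 6, 8}  B4 = {2, 6, 8}  B5 = {4, 6, 7}  B6 = {2, 5, 6}  B7 = {1, 3, 8}
Tree: B1–B2, B1–B3, B2–B4, B1–B5, B4–B6, B2–B7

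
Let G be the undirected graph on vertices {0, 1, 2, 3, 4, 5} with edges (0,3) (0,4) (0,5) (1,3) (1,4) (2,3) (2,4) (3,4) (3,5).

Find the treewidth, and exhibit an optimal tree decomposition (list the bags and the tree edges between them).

Each bag holds 3 vertices, so the decomposition has width 2, which upper-bounds the treewidth. For the lower bound, the 3 vertices {0, 3, 4} are pairwise adjacent, and any tree decomposition puts a clique entirely inside one bag — forcing width ≥ 2. The upper and lower bounds meet at 2, so that is the treewidth.

Treewidth 2.
One such decomposition:
Bags: B1 = {1, 3, 4}  B2 = {0, 3, 4}  B3 = {0, 3, 5}  B4 = {2, 3, 4}
Tree: B1–B2, B2–B3, B2–B4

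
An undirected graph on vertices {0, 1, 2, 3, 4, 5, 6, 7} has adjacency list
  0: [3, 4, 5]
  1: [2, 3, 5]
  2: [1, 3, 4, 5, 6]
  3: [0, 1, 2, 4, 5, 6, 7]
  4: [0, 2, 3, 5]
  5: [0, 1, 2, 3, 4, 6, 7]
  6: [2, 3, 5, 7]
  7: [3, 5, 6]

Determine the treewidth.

A width-3 tree decomposition is:
Bags: B1 = {2, 3, 4, 5}  B2 = {0, 3, 4, 5}  B3 = {2, 3, 5, 6}  B4 = {1, 2, 3, 5}  B5 = {3, 5, 6, 7}
Tree: B1–B2, B1–B3, B1–B4, B3–B5
Each bag holds 4 vertices, so the decomposition has width 3, which upper-bounds the treewidth. Conversely, {0, 3, 4, 5} is a clique of size 4, and the vertices of any clique must share a bag in every tree decomposition; so some bag has ≥ 4 vertices and tw(G) ≥ 3. Hence tw(G) = 3 exactly.

3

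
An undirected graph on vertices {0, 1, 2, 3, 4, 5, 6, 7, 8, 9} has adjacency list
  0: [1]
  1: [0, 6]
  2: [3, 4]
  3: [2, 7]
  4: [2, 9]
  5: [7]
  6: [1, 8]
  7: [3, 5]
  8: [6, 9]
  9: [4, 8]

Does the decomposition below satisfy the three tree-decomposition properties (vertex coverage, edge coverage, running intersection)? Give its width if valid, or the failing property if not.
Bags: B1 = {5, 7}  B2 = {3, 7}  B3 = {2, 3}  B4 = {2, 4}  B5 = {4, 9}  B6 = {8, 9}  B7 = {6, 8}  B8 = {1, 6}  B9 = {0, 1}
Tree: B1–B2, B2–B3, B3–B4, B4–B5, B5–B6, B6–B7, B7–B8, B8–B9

Every vertex of G appears in some bag (union = {0, 1, 2, 3, 4, 5, 6, 7, 8, 9}); every edge is covered by a bag; and for each vertex v the set of bags containing v is connected in the bag tree. The decomposition is therefore valid. The largest bag has 2 vertices, so the width is 1.

Yes; width 1.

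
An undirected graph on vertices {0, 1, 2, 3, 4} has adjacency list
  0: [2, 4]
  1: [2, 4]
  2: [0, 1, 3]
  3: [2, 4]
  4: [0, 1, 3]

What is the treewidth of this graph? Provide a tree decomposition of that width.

Treewidth 2.
One optimal decomposition is:
Bags: B1 = {1, 2, 4}  B2 = {2, 3, 4}  B3 = {0, 2, 4}
Tree: B1–B2, B2–B3

The largest bag has 3 vertices, giving width 2; this decomposition certifies tw(G) ≤ 2. For the lower bound, G contains the cycle 1–4–3–2–1, so G is not a forest; only forests have treewidth ≤ 1, hence tw(G) ≥ 2. Therefore the treewidth is 2.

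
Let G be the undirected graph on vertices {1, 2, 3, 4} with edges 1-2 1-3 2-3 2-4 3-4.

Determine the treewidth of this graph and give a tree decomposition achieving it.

Treewidth 2.
Bags: B1 = {2, 3, 4}  B2 = {1, 2, 3}
Tree: B1–B2

Each bag holds 3 vertices, so the decomposition has width 2, which upper-bounds the treewidth. Conversely, {1, 2, 3} is a clique of size 3, and the vertices of any clique must share a bag in every tree decomposition; so some bag has ≥ 3 vertices and tw(G) ≥ 2. Hence tw(G) = 2 exactly.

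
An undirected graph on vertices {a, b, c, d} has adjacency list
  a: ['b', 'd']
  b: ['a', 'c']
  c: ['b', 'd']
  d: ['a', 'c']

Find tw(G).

2

A width-2 tree decomposition is:
Bags: B1 = {a, b, d}  B2 = {b, c, d}
Tree: B1–B2
Each bag holds 3 vertices, so the decomposition has width 2, which upper-bounds the treewidth. The edges b–a–d–c–b form a cycle, so G is not a tree and its treewidth is at least 2. The upper and lower bounds meet at 2, so that is the treewidth.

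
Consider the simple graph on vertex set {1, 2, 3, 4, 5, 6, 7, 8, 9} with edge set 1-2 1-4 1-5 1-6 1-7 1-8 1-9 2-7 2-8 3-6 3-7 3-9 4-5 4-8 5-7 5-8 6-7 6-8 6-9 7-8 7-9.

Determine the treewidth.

3

A width-3 tree decomposition is:
Bags: B1 = {1, 4, 5, 8}  B2 = {1, 5, 7, 8}  B3 = {1, 2, 7, 8}  B4 = {1, 6, 7, 8}  B5 = {1, 6, 7, 9}  B6 = {3, 6, 7, 9}
Tree: B1–B2, B2–B3, B3–B4, B4–B5, B5–B6
Each bag holds 4 vertices, so the decomposition has width 3, which upper-bounds the treewidth. Conversely, {1, 4, 5, 8} is a clique of size 4, and the vertices of any clique must share a bag in every tree decomposition; so some bag has ≥ 4 vertices and tw(G) ≥ 3. Combining the bounds, tw(G) = 3.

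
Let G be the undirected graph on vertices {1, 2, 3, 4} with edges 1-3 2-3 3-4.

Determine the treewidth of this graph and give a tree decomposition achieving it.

Treewidth 1.
One optimal decomposition is:
Bags: B1 = {3, 4}  B2 = {2, 3}  B3 = {1, 3}
Tree: B1–B2, B1–B3

Every bag has size at most 2, so the width is 2 − 1 = 1 and tw(G) ≤ 1. Any graph with an edge has treewidth ≥ 1, and G has the edge 4–3. The upper and lower bounds meet at 1, so that is the treewidth.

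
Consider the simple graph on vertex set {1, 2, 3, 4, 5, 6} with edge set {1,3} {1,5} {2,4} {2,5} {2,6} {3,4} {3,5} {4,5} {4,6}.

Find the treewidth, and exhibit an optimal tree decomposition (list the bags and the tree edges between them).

Each bag holds 3 vertices, so the decomposition has width 2, which upper-bounds the treewidth. On the other hand G contains the 3-clique {1, 3, 5}. A clique must lie in a single bag of any decomposition, so no decomposition can have width below 2. Therefore the treewidth is 2.

Treewidth 2.
Bags: B1 = {2, 4, 5}  B2 = {3, 4, 5}  B3 = {2, 4, 6}  B4 = {1, 3, 5}
Tree: B1–B2, B1–B3, B2–B4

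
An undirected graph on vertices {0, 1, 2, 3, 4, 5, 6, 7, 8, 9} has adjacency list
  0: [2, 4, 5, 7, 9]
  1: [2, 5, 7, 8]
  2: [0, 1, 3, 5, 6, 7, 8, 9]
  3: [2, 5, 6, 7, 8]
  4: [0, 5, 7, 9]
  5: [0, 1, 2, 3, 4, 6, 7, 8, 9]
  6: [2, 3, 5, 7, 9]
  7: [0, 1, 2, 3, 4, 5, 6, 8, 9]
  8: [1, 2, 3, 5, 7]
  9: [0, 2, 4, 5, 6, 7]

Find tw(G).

A width-4 tree decomposition is:
Bags: B1 = {2, 3, 5, 6, 7}  B2 = {2, 5, 6, 7, 9}  B3 = {0, 2, 5, 7, 9}  B4 = {2, 3, 5, 7, 8}  B5 = {0, 4, 5, 7, 9}  B6 = {1, 2, 5, 7, 8}
Tree: B1–B2, B2–B3, B1–B4, B3–B5, B4–B6
Every bag has size at most 5, so the width is 5 − 1 = 4 and tw(G) ≤ 4. For the lower bound, the 5 vertices {0, 2, 5, 7, 9} are pairwise adjacent, and any tree decomposition puts a clique entirely inside one bag — forcing width ≥ 4. The upper and lower bounds meet at 4, so that is the treewidth.

4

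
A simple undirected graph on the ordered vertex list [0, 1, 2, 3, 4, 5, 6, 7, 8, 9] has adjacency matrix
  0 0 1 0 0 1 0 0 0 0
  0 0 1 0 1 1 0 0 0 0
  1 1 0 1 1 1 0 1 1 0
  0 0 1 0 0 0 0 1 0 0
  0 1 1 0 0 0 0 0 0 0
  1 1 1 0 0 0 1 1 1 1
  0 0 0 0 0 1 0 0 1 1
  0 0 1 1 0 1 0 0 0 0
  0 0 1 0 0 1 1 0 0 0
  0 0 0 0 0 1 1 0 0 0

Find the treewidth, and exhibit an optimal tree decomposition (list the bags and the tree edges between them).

Treewidth 2.
One optimal decomposition is:
Bags: B1 = {0, 2, 5}  B2 = {1, 2, 5}  B3 = {2, 5, 8}  B4 = {1, 2, 4}  B5 = {2, 5, 7}  B6 = {5, 6, 8}  B7 = {5, 6, 9}  B8 = {2, 3, 7}
Tree: B1–B2, B1–B3, B2–B4, B3–B5, B3–B6, B6–B7, B5–B8

Every bag has size at most 3, so the width is 3 − 1 = 2 and tw(G) ≤ 2. Conversely, {5, 6, 9} is a clique of size 3, and the vertices of any clique must share a bag in every tree decomposition; so some bag has ≥ 3 vertices and tw(G) ≥ 2. The upper and lower bounds meet at 2, so that is the treewidth.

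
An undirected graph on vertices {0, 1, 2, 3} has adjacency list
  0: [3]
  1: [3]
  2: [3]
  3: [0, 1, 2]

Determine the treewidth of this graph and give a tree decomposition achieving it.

The largest bag has 2 vertices, giving width 1; this decomposition certifies tw(G) ≤ 1. Since G has at least one edge (e.g. 3–0), it is not an edgeless graph, so tw(G) ≥ 1. Combining the bounds, tw(G) = 1.

Treewidth 1.
One such decomposition:
Bags: B1 = {0, 3}  B2 = {2, 3}  B3 = {1, 3}
Tree: B1–B2, B2–B3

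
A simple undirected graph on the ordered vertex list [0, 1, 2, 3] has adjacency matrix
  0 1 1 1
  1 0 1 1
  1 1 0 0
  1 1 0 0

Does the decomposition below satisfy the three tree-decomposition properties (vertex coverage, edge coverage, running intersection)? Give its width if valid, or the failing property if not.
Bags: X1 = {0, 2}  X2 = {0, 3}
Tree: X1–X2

A tree decomposition must satisfy three properties: every vertex lies in some bag; for every edge, both endpoints lie together in some bag; and for every vertex, the bags containing it form a connected subtree. Here vertex 1 appears in no bag, so the decomposition is invalid.

No — vertex 1 appears in no bag.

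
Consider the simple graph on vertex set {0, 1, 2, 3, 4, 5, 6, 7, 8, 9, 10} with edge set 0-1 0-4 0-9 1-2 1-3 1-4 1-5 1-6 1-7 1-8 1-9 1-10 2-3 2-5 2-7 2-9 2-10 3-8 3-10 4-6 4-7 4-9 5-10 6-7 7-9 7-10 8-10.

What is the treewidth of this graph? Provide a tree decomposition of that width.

Treewidth 3.
Bags: B1 = {1, 2, 3, 10}  B2 = {1, 2, 7, 10}  B3 = {1, 2, 7, 9}  B4 = {1, 4, 7, 9}  B5 = {0, 1, 4, 9}  B6 = {1, 4, 6, 7}  B7 = {1, 2, 5, 10}  B8 = {1, 3, 8, 10}
Tree: B1–B2, B2–B3, B3–B4, B4–B5, B4–B6, B1–B7, B1–B8

Each bag holds 4 vertices, so the decomposition has width 3, which upper-bounds the treewidth. On the other hand G contains the 4-clique {0, 1, 4, 9}. A clique must lie in a single bag of any decomposition, so no decomposition can have width below 3. Therefore the treewidth is 3.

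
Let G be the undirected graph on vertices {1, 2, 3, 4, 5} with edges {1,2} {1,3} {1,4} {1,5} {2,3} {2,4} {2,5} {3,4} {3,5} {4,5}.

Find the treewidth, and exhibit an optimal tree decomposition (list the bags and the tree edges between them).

Treewidth 4.
One optimal decomposition is:
Bags: B1 = {1, 2, 3, 4, 5}
Tree: (single bag)

A single bag containing all 5 vertices is trivially a valid decomposition of width 4. For the lower bound, the 5 vertices {1, 2, 3, 4, 5} are pairwise adjacent, and any tree decomposition puts a clique entirely inside one bag — forcing width ≥ 4. Therefore the treewidth is 4.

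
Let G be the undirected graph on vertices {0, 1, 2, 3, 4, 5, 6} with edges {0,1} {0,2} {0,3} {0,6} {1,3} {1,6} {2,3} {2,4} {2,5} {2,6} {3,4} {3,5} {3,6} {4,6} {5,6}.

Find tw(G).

3

A width-3 tree decomposition is:
Bags: B1 = {0, 2, 3, 6}  B2 = {2, 3, 5, 6}  B3 = {2, 3, 4, 6}  B4 = {0, 1, 3, 6}
Tree: B1–B2, B2–B3, B1–B4
Every bag has size at most 4, so the width is 4 − 1 = 3 and tw(G) ≤ 3. On the other hand G contains the 4-clique {0, 1, 3, 6}. A clique must lie in a single bag of any decomposition, so no decomposition can have width below 3. The upper and lower bounds meet at 3, so that is the treewidth.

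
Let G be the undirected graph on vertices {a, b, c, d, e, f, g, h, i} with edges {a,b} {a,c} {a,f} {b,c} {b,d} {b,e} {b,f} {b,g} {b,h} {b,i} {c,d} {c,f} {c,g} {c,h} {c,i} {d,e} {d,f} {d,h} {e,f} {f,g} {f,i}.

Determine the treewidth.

3

A width-3 tree decomposition is:
Bags: B1 = {b, c, d, f}  B2 = {b, d, e, f}  B3 = {b, c, f, i}  B4 = {a, b, c, f}  B5 = {b, c, f, g}  B6 = {b, c, d, h}
Tree: B1–B2, B1–B3, B3–B4, B4–B5, B1–B6
The largest bag has 4 vertices, giving width 3; this decomposition certifies tw(G) ≤ 3. For the lower bound, the 4 vertices {b, c, d, h} are pairwise adjacent, and any tree decomposition puts a clique entirely inside one bag — forcing width ≥ 3. The upper and lower bounds meet at 3, so that is the treewidth.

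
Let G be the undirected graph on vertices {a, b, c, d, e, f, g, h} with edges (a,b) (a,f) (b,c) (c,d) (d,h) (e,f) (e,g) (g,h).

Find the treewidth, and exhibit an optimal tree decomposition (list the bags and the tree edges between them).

Treewidth 2.
One such decomposition:
Bags: B1 = {b, c, d}  B2 = {a, b, d}  B3 = {a, d, f}  B4 = {d, e, f}  B5 = {d, e, g}  B6 = {d, g, h}
Tree: B1–B2, B2–B3, B3–B4, B4–B5, B5–B6

Every bag has size at most 3, so the width is 3 − 1 = 2 and tw(G) ≤ 2. Since d–c–b–a–f–e–g–h–d is a cycle in G, G is not acyclic. Forests are exactly the graphs of treewidth ≤ 1, so tw(G) ≥ 2. The upper and lower bounds meet at 2, so that is the treewidth.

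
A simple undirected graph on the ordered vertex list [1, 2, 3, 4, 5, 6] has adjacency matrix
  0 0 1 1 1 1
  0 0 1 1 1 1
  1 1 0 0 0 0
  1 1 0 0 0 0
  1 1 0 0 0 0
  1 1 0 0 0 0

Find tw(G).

A width-2 tree decomposition is:
Bags: B1 = {1, 2, 6}  B2 = {1, 2, 5}  B3 = {1, 2, 3}  B4 = {1, 2, 4}
Tree: B1–B2, B2–B3, B3–B4
The largest bag has 3 vertices, giving width 2; this decomposition certifies tw(G) ≤ 2. Since 6–2–5–1–6 is a cycle in G, G is not acyclic. Forests are exactly the graphs of treewidth ≤ 1, so tw(G) ≥ 2. Hence tw(G) = 2 exactly.

2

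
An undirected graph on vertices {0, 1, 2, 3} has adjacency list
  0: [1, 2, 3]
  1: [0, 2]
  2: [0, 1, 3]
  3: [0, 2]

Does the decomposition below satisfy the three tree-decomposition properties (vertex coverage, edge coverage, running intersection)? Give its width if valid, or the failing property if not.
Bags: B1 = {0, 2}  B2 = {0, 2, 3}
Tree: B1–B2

No — vertex 1 appears in no bag.

A tree decomposition must satisfy three properties: every vertex lies in some bag; for every edge, both endpoints lie together in some bag; and for every vertex, the bags containing it form a connected subtree. Here vertex 1 appears in no bag, so the decomposition is invalid.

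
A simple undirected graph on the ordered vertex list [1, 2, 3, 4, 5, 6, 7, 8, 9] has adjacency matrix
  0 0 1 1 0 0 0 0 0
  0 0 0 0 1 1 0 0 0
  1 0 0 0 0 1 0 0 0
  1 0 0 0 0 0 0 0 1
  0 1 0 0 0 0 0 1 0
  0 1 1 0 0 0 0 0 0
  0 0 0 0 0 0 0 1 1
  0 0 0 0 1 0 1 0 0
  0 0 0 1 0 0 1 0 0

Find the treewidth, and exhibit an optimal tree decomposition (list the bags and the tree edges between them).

Every bag has size at most 3, so the width is 3 − 1 = 2 and tw(G) ≤ 2. The edges 6–2–5–8–7–9–4–1–3–6 form a cycle, so G is not a tree and its treewidth is at least 2. Combining the bounds, tw(G) = 2.

Treewidth 2.
One such decomposition:
Bags: B1 = {2, 5, 6}  B2 = {5, 6, 8}  B3 = {6, 7, 8}  B4 = {6, 7, 9}  B5 = {4, 6, 9}  B6 = {1, 4, 6}  B7 = {1, 3, 6}
Tree: B1–B2, B2–B3, B3–B4, B4–B5, B5–B6, B6–B7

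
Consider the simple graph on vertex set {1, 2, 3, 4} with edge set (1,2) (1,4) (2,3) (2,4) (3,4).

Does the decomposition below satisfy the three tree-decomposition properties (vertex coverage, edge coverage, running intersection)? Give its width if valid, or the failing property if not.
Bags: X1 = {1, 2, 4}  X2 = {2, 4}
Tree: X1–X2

A tree decomposition must satisfy three properties: every vertex lies in some bag; for every edge, both endpoints lie together in some bag; and for every vertex, the bags containing it form a connected subtree. Here vertex 3 appears in no bag, so the decomposition is invalid.

No — vertex 3 appears in no bag.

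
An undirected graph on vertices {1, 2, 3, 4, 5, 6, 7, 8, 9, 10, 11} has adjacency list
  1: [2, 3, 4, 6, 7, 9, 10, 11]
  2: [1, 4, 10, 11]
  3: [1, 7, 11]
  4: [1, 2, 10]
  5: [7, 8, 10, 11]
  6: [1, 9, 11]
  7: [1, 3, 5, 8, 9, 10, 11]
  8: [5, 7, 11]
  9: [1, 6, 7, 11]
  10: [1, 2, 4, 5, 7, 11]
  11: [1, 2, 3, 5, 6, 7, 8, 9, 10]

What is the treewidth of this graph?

3

A width-3 tree decomposition is:
Bags: B1 = {1, 2, 10, 11}  B2 = {1, 7, 10, 11}  B3 = {1, 7, 9, 11}  B4 = {1, 3, 7, 11}  B5 = {5, 7, 10, 11}  B6 = {1, 2, 4, 10}  B7 = {5, 7, 8, 11}  B8 = {1, 6, 9, 11}
Tree: B1–B2, B2–B3, B3–B4, B2–B5, B1–B6, B5–B7, B3–B8
Each bag holds 4 vertices, so the decomposition has width 3, which upper-bounds the treewidth. Conversely, {5, 7, 8, 11} is a clique of size 4, and the vertices of any clique must share a bag in every tree decomposition; so some bag has ≥ 4 vertices and tw(G) ≥ 3. Hence tw(G) = 3 exactly.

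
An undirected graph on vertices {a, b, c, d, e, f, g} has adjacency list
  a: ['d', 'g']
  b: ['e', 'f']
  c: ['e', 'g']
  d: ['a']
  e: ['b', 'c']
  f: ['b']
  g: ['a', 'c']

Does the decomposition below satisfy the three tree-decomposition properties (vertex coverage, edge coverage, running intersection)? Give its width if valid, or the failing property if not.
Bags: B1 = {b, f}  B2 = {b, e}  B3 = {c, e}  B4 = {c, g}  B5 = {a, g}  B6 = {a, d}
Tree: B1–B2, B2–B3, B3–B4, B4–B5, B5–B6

Yes; width 1.

Every vertex of G appears in some bag (union = {a, b, c, d, e, f, g}); every edge is covered by a bag; and for each vertex v the set of bags containing v is connected in the bag tree. The decomposition is therefore valid. The largest bag has 2 vertices, so the width is 1.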